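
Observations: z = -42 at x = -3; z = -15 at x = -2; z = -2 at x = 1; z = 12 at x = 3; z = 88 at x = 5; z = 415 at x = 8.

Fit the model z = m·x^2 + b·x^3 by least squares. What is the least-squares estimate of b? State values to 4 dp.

Entries of AᵀA: Σx^2·x^2 = 4900, Σx^2·x^3 = 35862, Σx^3·x^3 = 279292.
For Aᵀz: Σx^2·z = 28428, Σx^3·z = 225056.
So AᵀA·[m, b]ᵀ = Aᵀz: [[4900, 35862]; [35862, 279292]]·[m, b]ᵀ = [28428, 225056]ᵀ.
Eliminating b: 279292·(row 1) − 35862·(row 2) gives 82447756·m = 279292·28428 − 35862·225056 = -131245296, so m = -32811324/20611939.
Then b = (225056 − 35862·(-32811324/20611939))/279292 = 20822366/20611939.

b = 1.0102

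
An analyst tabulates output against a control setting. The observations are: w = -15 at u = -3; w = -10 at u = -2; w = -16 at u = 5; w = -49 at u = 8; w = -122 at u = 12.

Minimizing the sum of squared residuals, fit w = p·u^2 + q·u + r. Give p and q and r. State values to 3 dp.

Forming MᵀM = [[25554, 2330, 246]; [2330, 246, 20]; [246, 20, 5]] and Mᵀw = [-21279, -1871, -212]ᵀ gives MᵀM·[p, q, r]ᵀ = Mᵀw.
Inverting the 3×3 Gram matrix, [p, q, r]ᵀ = [-529887/526396, 1052559/526396, -229493/263198]ᵀ.

p = -1.007, q = 2.000, r = -0.872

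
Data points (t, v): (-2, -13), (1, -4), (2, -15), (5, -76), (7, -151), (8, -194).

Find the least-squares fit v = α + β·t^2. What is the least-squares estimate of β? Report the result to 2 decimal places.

With design matrix X, XᵀX = [[6, 147]; [147, 7155]] and Xᵀv = [-453, -21831]ᵀ.
Δ = 6·7155 − 147² = 21321.
α = ((-453)·7155 − 147·(-21831))/21321 = -3562/2369; β = (6·(-21831) − 147·(-453))/21321 = -7155/2369.

β = -3.02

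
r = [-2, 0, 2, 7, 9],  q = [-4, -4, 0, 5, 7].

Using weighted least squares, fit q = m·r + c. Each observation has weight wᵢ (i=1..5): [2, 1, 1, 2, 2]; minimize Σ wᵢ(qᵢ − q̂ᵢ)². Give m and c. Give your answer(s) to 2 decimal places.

Normal-equation sums: Σwᵢ·r·r = 272, Σwᵢ·r = 30, Σwᵢ·1 = 8.
For MᵀWq: Σwᵢ·r·q = 212, Σwᵢ·q = 12.
So MᵀWM·[m, c]ᵀ = MᵀWq: [[272, 30]; [30, 8]]·[m, c]ᵀ = [212, 12]ᵀ.
Δ = 272·8 − 30² = 1276.
m = (212·8 − 30·12)/1276 = 334/319; c = (272·12 − 30·212)/1276 = -774/319.

m = 1.05, c = -2.43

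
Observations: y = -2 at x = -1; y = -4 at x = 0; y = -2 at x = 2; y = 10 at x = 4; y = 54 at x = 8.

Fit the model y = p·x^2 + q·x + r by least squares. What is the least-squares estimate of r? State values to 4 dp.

r = -3.9064

With design matrix M, MᵀM = [[4369, 583, 85]; [583, 85, 13]; [85, 13, 5]] and Mᵀy = [3606, 470, 56]ᵀ.
Solving the 3×3 system (Gaussian elimination) gives p = 3295/3333, q = -2179/3333, r = -4340/1111.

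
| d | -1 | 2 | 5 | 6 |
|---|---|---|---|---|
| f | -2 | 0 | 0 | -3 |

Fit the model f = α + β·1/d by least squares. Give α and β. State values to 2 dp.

α = -1.22, β = 1.02

The normal system AᵀA·[α, β]ᵀ = Aᵀf is [[4, -2/15]; [-2/15, 593/450]]·[α, β]ᵀ = [-5, 3/2]ᵀ.
Δ = 4·(593/450) − (-2/15)² = 394/75.
α = ((-5)·(593/450) − (-2/15)·(3/2))/(394/75) = -2875/2364; β = (4·(3/2) − (-2/15)·(-5))/(394/75) = 200/197.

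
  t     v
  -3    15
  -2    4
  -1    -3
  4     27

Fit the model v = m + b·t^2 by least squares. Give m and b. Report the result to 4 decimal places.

Compute the Gram sums: Σ1 = 4, Σt^2 = 30, Σt^2·t^2 = 354.
For Xᵀv: Σv = 43, Σt^2·v = 580.
Normal equations: [[4, 30]; [30, 354]]·[m, b]ᵀ = [43, 580]ᵀ.
Eliminating b: 354·(row 1) − 30·(row 2) gives 516·m = 354·43 − 30·580 = -2178, so m = -363/86.
Then b = (580 − 30·(-363/86))/354 = 515/258.

m = -4.2209, b = 1.9961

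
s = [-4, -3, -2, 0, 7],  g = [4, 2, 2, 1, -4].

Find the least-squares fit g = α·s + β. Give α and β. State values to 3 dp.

Normal-equation sums: Σs·s = 78, Σs = -2, Σ1 = 5.
Moment sums: Σs·g = -54, Σg = 5.
XᵀX·[α, β]ᵀ = Xᵀg becomes [[78, -2]; [-2, 5]]·[α, β]ᵀ = [-54, 5]ᵀ.
det = 78·5 − (-2)² = 386.
α = ((-54)·5 − (-2)·5)/386 = -130/193; β = (78·5 − (-2)·(-54))/386 = 141/193.

α = -0.674, β = 0.731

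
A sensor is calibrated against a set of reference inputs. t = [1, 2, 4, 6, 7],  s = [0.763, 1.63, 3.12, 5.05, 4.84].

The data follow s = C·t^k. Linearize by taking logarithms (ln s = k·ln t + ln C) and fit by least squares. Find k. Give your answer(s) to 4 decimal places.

Taking logs, ln s = k·ln t + ln C, so regress ln s on ln t.
Sums: Σln t = 5.8171, Σ(ln t)² = 9.3992, Σln s = 4.5522, Σln t·ln s = 7.8861.
Normal system: [[9.3992, 5.8171]; [5.8171, 5]]·[k, ln C]ᵀ = [7.8861, 4.5522]ᵀ.
Solving (det = 13.1574): k = 0.98423, ln C = -0.23463.

k = 0.9842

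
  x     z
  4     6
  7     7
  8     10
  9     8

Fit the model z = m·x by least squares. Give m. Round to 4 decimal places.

Entries of MᵀM: Σx·x = 210.
And Σx·z = 225.
Hence m = 225 / 210 ≈ 1.07143.

m = 1.0714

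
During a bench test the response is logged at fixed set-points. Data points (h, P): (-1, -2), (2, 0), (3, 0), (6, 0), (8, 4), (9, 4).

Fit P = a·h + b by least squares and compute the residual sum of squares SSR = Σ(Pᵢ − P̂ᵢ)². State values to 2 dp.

Entries of XᵀX: Σh·h = 195, Σh = 27, Σ1 = 6.
And Σh·P = 70, ΣP = 6.
So XᵀX·[a, b]ᵀ = XᵀP: [[195, 27]; [27, 6]]·[a, b]ᵀ = [70, 6]ᵀ.
Eliminating b: 6·(row 1) − 27·(row 2) gives 441·a = 6·70 − 27·6 = 258, so a = 86/147.
Then b = (6 − 27·(86/147))/6 = -80/49.
Residuals: 32/147, 68/147, -6/49, -92/49, 20/21, 18/49; SSR = 712/147.

SSR = 4.84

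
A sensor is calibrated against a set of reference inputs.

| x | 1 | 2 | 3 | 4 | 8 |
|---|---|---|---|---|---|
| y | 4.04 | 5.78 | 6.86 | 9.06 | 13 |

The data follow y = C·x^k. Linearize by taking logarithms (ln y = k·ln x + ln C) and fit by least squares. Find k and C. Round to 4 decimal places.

Linearized form: ln y = k·ln x + ln C. From the 5 transformed points,
Sums: Σln x = 5.2575, Σ(ln x)² = 7.9333, Σln y = 9.8452, Σln x·ln y = 11.7205.
Normal system: [[7.9333, 5.2575]; [5.2575, 5]]·[k, ln C]ᵀ = [11.7205, 9.8452]ᵀ.
Solving (det = 12.0252): k = 0.56895, ln C = 1.37078, so C = exp(1.37078) = 3.93844.

k = 0.5690, C = 3.9384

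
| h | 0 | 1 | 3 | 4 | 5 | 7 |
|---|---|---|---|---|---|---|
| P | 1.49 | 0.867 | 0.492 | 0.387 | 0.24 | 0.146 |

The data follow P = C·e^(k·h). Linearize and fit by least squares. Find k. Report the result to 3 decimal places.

Linearized form: ln P = k·h + ln C. From the 6 transformed points,
Σh = 20.0000, Σ(h)² = 100.0000, Σln P = -4.7538, Σh·ln P = -26.6725.
Equations: 100.0000·k + 20.0000·ln C = -26.6725;  20.0000·k + 6·ln C = -4.7538.
Δ = 100.0000·6 − (20.0000)² = 200.0000; k = (-26.6725·6 − 20.0000·-4.7538)/200.0000 = -0.32479, ln C = (100.0000·-4.7538 − 20.0000·-26.6725)/200.0000 = 0.29034.

k = -0.325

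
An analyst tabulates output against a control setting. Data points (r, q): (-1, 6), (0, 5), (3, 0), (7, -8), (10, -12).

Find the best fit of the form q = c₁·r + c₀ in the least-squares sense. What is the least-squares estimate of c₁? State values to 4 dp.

Normal-equation sums: Σr·r = 159, Σr = 19, Σ1 = 5.
And Σr·q = -182, Σq = -9.
MᵀM·[c₁, c₀]ᵀ = Mᵀq becomes [[159, 19]; [19, 5]]·[c₁, c₀]ᵀ = [-182, -9]ᵀ.
Eliminating c₀: 5·(row 1) − 19·(row 2) gives 434·c₁ = 5·(-182) − 19·(-9) = -739, so c₁ = -739/434.
Then c₀ = ((-9) − 19·(-739/434))/5 = 2027/434.

c₁ = -1.7028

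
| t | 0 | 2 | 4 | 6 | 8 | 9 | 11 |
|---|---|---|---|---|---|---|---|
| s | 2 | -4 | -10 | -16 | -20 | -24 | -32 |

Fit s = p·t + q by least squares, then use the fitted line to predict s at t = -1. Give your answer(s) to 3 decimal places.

From the data, Σt·t = 322, Σt = 40, Σ1 = 7.
And Σt·s = -872, Σs = -104.
So AᵀA·[p, q]ᵀ = Aᵀs: [[322, 40]; [40, 7]]·[p, q]ᵀ = [-872, -104]ᵀ.
det = 322·7 − 40² = 654.
p = ((-872)·7 − 40·(-104))/654 = -324/109; q = (322·(-104) − 40·(-872))/654 = 232/109.
At t = -1: ŝ = (-324/109)·(-1) + (232/109)·(1) = 556/109.

ŝ = 5.101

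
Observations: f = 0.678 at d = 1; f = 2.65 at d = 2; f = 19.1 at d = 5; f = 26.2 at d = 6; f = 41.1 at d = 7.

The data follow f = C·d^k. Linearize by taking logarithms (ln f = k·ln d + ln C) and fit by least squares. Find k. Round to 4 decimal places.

Linearized form: ln f = k·ln d + ln C. From the 5 transformed points,
Sums: Σln d = 6.0403, Σ(ln d)² = 10.0677, Σln f = 10.5174, Σln d·ln f = 18.5053.
Normal system: [[10.0677, 6.0403]; [6.0403, 5]]·[k, ln C]ᵀ = [18.5053, 10.5174]ᵀ.
Δ = 10.0677·5 − (6.0403)² = 13.8539; k = (18.5053·5 − 6.0403·10.5174)/13.8539 = 2.09319, ln C = (10.0677·10.5174 − 6.0403·18.5053)/13.8539 = -0.42520.

k = 2.0932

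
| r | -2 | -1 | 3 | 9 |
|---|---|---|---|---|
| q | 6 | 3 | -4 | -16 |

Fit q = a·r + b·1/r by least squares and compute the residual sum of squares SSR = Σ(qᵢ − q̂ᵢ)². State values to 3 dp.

Setting ∂/∂a … = 0 gives: 95·a + 4·b = -171;  4·a + (445/324)·b = -82/9.
(Σr·r = 95, Σr·1/r = 4, Σ1/r·1/r = 445/324, Σr·q = -171, Σ1/r·q = -82/9.)
Δ = 95·(445/324) − 4² = 37091/324.
a = ((-171)·(445/324) − 4·(-82/9))/(37091/324) = -64287/37091; b = (95·(-82/9) − 4·(-171))/(37091/324) = -58824/37091.
Residuals: 64560/37091, -11838/37091, 64105/37091, -8337/37091; SSR = 228818/37091.

SSR = 6.169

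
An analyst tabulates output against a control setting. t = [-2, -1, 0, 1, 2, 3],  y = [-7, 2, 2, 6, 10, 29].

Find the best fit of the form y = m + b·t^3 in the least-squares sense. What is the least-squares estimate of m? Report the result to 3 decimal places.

m = 2.521

Compute the Gram sums: Σ1 = 6, Σt^3 = 27, Σt^3·t^3 = 859.
Right-hand side: Σy = 42, Σt^3·y = 923.
XᵀX·[m, b]ᵀ = Xᵀy becomes [[6, 27]; [27, 859]]·[m, b]ᵀ = [42, 923]ᵀ.
Eliminating b: 859·(row 1) − 27·(row 2) gives 4425·m = 859·42 − 27·923 = 11157, so m = 3719/1475.
Then b = (923 − 27·(3719/1475))/859 = 1468/1475.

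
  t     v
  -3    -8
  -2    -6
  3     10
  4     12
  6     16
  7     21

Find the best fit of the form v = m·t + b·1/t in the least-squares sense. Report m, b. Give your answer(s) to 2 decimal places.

Sums needed: Σt·t = 123, Σt·1/t = 6, Σ1/t·1/t = 457/784.
For Mᵀv: Σt·v = 357, Σ1/t·v = 53/3.
Δ = 123·(457/784) − 6² = 27987/784.
m = (357·(457/784) − 6·(53/3))/(27987/784) = 80045/27987; b = (123·(53/3) − 6·357)/(27987/784) = 24304/27987.

m = 2.86, b = 0.87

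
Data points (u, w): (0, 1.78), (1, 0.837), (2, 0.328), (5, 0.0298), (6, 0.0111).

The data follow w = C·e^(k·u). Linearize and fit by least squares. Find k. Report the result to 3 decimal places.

Taking logs, ln w = k·u + ln C, so regress ln w on u.
Sums: Σu = 14.0000, Σ(u)² = 66.0000, Σln w = -8.7301, Σu·ln w = -46.9785.
Normal system: [[66.0000, 14.0000]; [14.0000, 5]]·[k, ln C]ᵀ = [-46.9785, -8.7301]ᵀ.
Slope k = (n·Σu·ln w − Σu·Σln w)/(n·Σ(u)² − (Σu)²) = (5·-46.9785 − 14.0000·-8.7301)/134.0000 = -0.84083; ln C = (Σln w − k·Σu)/n = 0.60829.

k = -0.841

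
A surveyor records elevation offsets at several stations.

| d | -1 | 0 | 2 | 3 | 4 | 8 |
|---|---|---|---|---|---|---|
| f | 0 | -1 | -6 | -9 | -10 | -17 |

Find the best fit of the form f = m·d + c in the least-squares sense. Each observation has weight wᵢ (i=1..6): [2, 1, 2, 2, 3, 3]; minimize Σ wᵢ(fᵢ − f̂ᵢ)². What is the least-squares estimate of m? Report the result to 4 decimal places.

From the data, Σwᵢ·d·d = 268, Σwᵢ·d = 44, Σwᵢ·1 = 13.
Right-hand side: Σwᵢ·d·f = -606, Σwᵢ·f = -112.
So XᵀWX·[m, c]ᵀ = XᵀWf: [[268, 44]; [44, 13]]·[m, c]ᵀ = [-606, -112]ᵀ.
Determinant 268·13 − 44² = 1548.
m = ((-606)·13 − 44·(-112))/1548 = -1475/774; c = (268·(-112) − 44·(-606))/1548 = -838/387.

m = -1.9057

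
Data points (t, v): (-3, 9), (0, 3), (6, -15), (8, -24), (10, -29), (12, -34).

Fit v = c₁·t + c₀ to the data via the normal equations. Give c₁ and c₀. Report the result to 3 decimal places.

c₁ = -2.985, c₀ = 1.420

Setting ∂/∂c₁ … = 0 gives: 353·c₁ + 33·c₀ = -1007;  33·c₁ + 6·c₀ = -90.
(Σt·t = 353, Σt = 33, Σ1 = 6, Σt·v = -1007, Σv = -90.)
det = 353·6 − 33² = 1029.
c₁ = ((-1007)·6 − 33·(-90))/1029 = -1024/343; c₀ = (353·(-90) − 33·(-1007))/1029 = 487/343.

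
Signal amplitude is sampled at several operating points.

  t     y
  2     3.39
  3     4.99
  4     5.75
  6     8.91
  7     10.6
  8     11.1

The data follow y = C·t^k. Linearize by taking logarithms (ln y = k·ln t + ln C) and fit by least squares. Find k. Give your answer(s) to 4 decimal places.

Taking logs, ln y = k·ln t + ln C, so regress ln y on ln t.
Σln t = 8.9952, Σ(ln t)² = 14.9303, Σln y = 11.5324, Σln t·ln y = 18.5551.
Equations: 14.9303·k + 8.9952·ln C = 18.5551;  8.9952·k + 6·ln C = 11.5324.
Δ = 14.9303·6 − (8.9952)² = 8.6686; k = (18.5551·6 − 8.9952·11.5324)/8.6686 = 0.87607, ln C = (14.9303·11.5324 − 8.9952·18.5551)/8.6686 = 0.60868.

k = 0.8761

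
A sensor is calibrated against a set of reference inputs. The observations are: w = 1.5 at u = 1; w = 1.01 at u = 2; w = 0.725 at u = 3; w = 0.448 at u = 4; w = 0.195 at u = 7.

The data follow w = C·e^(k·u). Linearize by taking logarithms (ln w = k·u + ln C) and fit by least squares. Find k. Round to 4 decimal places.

Linearized form: ln w = k·u + ln C. From the 5 transformed points,
Sums: Σu = 17.0000, Σ(u)² = 79.0000, Σln w = -2.3439, Σu·ln w = -15.1945.
Normal system: [[79.0000, 17.0000]; [17.0000, 5]]·[k, ln C]ᵀ = [-15.1945, -2.3439]ᵀ.
Δ = 79.0000·5 − (17.0000)² = 106.0000; k = (-15.1945·5 − 17.0000·-2.3439)/106.0000 = -0.34082, ln C = (79.0000·-2.3439 − 17.0000·-15.1945)/106.0000 = 0.69000.

k = -0.3408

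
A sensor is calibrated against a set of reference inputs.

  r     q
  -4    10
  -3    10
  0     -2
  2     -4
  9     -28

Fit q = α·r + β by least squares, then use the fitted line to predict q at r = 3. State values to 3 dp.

Compute the Gram sums: Σr·r = 110, Σr = 4, Σ1 = 5.
And Σr·q = -330, Σq = -14.
XᵀX·[α, β]ᵀ = Xᵀq becomes [[110, 4]; [4, 5]]·[α, β]ᵀ = [-330, -14]ᵀ.
Eliminating β: 5·(row 1) − 4·(row 2) gives 534·α = 5·(-330) − 4·(-14) = -1594, so α = -797/267.
Then β = ((-14) − 4·(-797/267))/5 = -110/267.
At r = 3: q̂ = (-797/267)·(3) + (-110/267)·(1) = -2501/267.

q̂ = -9.367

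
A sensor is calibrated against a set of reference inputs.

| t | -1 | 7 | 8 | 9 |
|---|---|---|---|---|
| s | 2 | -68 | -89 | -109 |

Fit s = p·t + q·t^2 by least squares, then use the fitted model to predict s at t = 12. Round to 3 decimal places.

ŝ = -185.250

Sums needed: Σt·t = 195, Σt·t^2 = 1583, Σt^2·t^2 = 13059.
Moment sums: Σt·s = -2171, Σt^2·s = -17855.
det = 195·13059 − 1583² = 40616.
p = ((-2171)·13059 − 1583·(-17855))/40616 = -10828/5077; q = (195·(-17855) − 1583·(-2171))/40616 = -5629/5077.
At t = 12: ŝ = (-10828/5077)·(12) + (-5629/5077)·(144) = -940512/5077.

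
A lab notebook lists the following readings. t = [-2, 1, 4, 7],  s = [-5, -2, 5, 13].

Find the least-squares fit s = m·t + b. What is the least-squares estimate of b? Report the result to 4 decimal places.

XᵀX·[m, b]ᵀ = Xᵀs reads: 70·m + 10·b = 119;  10·m + 4·b = 11.
Determinant 70·4 − 10² = 180.
m = (119·4 − 10·11)/180 = 61/30; b = (70·11 − 10·119)/180 = -7/3.

b = -2.3333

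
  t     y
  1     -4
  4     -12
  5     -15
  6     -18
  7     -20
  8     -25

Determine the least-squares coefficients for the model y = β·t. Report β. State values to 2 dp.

Setting ∂/∂β … = 0 gives: 191·β = -575.
(Σt·t = 191, Σt·y = -575.)
β = (-575)/191 = -3.01047.

β = -3.01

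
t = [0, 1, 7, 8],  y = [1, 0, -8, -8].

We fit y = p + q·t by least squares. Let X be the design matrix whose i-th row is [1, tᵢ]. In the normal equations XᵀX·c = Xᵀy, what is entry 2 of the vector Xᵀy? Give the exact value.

-120

Entry 2 ↔ basis t, so (Xᵀy)_{2} = Σᵢ (t)·yᵢ = (0)·(1) + (1)·(0) + (7)·(-8) + (8)·(-8) = -120.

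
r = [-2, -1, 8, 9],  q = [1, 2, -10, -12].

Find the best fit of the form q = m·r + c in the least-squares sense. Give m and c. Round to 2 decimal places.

m = -1.24, c = -0.40

With design matrix X, XᵀX = [[150, 14]; [14, 4]] and Xᵀq = [-192, -19]ᵀ.
Eliminating c: 4·(row 1) − 14·(row 2) gives 404·m = 4·(-192) − 14·(-19) = -502, so m = -251/202.
Then c = ((-19) − 14·(-251/202))/4 = -81/202.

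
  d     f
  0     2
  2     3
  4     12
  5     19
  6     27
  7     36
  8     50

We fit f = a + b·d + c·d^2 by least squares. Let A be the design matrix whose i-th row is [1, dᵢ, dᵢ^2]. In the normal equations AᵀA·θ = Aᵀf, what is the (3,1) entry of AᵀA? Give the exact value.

194

Row 3 ↔ basis d^2, column 1 ↔ basis 1, so (AᵀA)_{3,1} = Σᵢ d^2 = (0)·(1) + (4)·(1) + (16)·(1) + (25)·(1) + (36)·(1) + (49)·(1) + (64)·(1) = 194.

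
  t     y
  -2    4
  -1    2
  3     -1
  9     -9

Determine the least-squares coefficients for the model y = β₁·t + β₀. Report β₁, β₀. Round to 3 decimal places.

Compute the Gram sums: Σt·t = 95, Σt = 9, Σ1 = 4.
For Aᵀy: Σt·y = -94, Σy = -4.
Normal equations: [[95, 9]; [9, 4]]·[β₁, β₀]ᵀ = [-94, -4]ᵀ.
Δ = 95·4 − 9² = 299.
β₁ = ((-94)·4 − 9·(-4))/299 = -340/299; β₀ = (95·(-4) − 9·(-94))/299 = 466/299.

β₁ = -1.137, β₀ = 1.559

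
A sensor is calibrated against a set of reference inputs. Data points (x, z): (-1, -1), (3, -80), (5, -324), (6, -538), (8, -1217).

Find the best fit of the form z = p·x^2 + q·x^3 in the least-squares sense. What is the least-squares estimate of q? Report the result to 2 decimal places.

From the data, Σx^2·x^2 = 6099, Σx^2·x^3 = 43911, Σx^3·x^3 = 325155.
For Mᵀz: Σx^2·z = -106077, Σx^3·z = -781971.
So MᵀM·[p, q]ᵀ = Mᵀz: [[6099, 43911]; [43911, 325155]]·[p, q]ᵀ = [-106077, -781971]ᵀ.
Determinant 6099·325155 − 43911² = 54944424.
p = ((-106077)·325155 − 43911·(-781971))/54944424 = -8574353/3052468; q = (6099·(-781971) − 43911·(-106077))/54944424 = -6182999/3052468.

q = -2.03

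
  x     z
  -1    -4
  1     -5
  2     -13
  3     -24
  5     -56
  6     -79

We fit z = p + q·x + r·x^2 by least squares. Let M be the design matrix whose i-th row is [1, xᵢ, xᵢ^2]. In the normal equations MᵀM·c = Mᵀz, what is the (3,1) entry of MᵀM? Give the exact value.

76

Row 3 ↔ basis x^2, column 1 ↔ basis 1, so (MᵀM)_{3,1} = Σᵢ x^2 = (1)·(1) + (1)·(1) + (4)·(1) + (9)·(1) + (25)·(1) + (36)·(1) = 76.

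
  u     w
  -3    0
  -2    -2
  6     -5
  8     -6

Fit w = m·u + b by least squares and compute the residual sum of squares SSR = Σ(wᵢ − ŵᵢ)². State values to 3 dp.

SSR = 1.159

The normal equations are: 113·m + 9·b = -74;  9·m + 4·b = -13.
det = 113·4 − 9² = 371.
m = ((-74)·4 − 9·(-13))/371 = -179/371; b = (113·(-13) − 9·(-74))/371 = -803/371.
Residuals: 38/53, -297/371, 22/371, 9/371; SSR = 430/371.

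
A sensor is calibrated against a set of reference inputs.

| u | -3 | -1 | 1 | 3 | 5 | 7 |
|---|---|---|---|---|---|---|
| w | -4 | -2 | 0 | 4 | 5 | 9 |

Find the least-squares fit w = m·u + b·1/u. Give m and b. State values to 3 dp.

MᵀM·[m, b]ᵀ = Mᵀw reads: 94·m + 6·b = 114;  6·m + (25166/11025)·b = 146/21.
(Σu·u = 94, Σu·1/u = 6, Σ1/u·1/u = 25166/11025, Σu·w = 114, Σ1/u·w = 146/21.)
Eliminating b: (25166/11025)·(row 1) − 6·(row 2) gives (1968704/11025)·m = (25166/11025)·114 − 6·(146/21) = 803008/3675, so m = 37641/30761.
Then b = ((146/21) − 6·(37641/30761))/(25166/11025) = -5250/30761.

m = 1.224, b = -0.171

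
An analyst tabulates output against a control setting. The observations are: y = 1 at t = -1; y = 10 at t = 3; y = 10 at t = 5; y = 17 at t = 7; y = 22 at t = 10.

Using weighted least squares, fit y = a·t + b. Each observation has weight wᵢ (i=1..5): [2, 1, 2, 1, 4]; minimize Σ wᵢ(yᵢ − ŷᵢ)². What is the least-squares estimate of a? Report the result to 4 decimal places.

Setting ∂/∂a … = 0 gives: 510·a + 58·b = 1127;  58·a + 10·b = 137.
(Σwᵢ·t·t = 510, Σwᵢ·t = 58, Σwᵢ·1 = 10, Σwᵢ·t·y = 1127, Σwᵢ·y = 137.)
Eliminating b: 10·(row 1) − 58·(row 2) gives 1736·a = 10·1127 − 58·137 = 3324, so a = 831/434.
Then b = (137 − 58·(831/434))/10 = 563/217.

a = 1.9147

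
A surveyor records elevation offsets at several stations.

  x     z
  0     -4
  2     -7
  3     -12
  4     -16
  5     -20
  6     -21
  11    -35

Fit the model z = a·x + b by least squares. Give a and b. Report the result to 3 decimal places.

a = -2.926, b = -3.469

From the data, Σx·x = 211, Σx = 31, Σ1 = 7.
And Σx·z = -725, Σz = -115.
So MᵀM·[a, b]ᵀ = Mᵀz: [[211, 31]; [31, 7]]·[a, b]ᵀ = [-725, -115]ᵀ.
Δ = 211·7 − 31² = 516.
a = ((-725)·7 − 31·(-115))/516 = -755/258; b = (211·(-115) − 31·(-725))/516 = -895/258.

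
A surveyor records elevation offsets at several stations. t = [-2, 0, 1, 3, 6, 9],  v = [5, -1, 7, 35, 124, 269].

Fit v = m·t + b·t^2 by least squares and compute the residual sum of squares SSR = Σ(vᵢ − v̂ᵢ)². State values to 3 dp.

SSR = 5.508

The normal system AᵀA·[m, b]ᵀ = Aᵀv is [[131, 965]; [965, 7955]]·[m, b]ᵀ = [3267, 26595]ᵀ.
Determinant 131·7955 − 965² = 110880.
m = (3267·7955 − 965·26595)/110880 = 3609/1232; b = (131·26595 − 965·3267)/110880 = 3681/1232.
Residuals: -673/616, -1, 667/616, -19/28, -701/616, 383/616; SSR = 3393/616.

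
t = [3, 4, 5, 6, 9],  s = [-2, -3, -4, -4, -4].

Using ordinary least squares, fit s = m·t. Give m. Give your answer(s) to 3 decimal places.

m = -0.587

Entries of XᵀX: Σt·t = 167.
Moment sums: Σt·s = -98.
So XᵀX·[m]ᵀ = Xᵀs: [[167]]·[m]ᵀ = [-98]ᵀ.
Hence m = -98 / 167 ≈ -0.586826.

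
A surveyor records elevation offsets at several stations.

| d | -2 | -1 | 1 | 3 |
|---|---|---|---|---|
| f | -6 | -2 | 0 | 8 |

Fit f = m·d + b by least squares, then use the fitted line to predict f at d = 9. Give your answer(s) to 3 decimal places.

f̂ = 22.542

With design matrix M, MᵀM = [[15, 1]; [1, 4]] and Mᵀf = [38, 0]ᵀ.
Eliminating b: 4·(row 1) − 1·(row 2) gives 59·m = 4·38 − 1·0 = 152, so m = 152/59.
Then b = (0 − 1·(152/59))/4 = -38/59.
At d = 9: f̂ = (152/59)·(9) + (-38/59)·(1) = 1330/59.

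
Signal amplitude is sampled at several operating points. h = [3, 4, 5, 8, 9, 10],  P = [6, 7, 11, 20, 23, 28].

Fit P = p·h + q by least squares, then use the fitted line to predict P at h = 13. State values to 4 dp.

P̂ = 36.2731

The normal system AᵀA·[p, q]ᵀ = AᵀP is [[295, 39]; [39, 6]]·[p, q]ᵀ = [748, 95]ᵀ.
Determinant 295·6 − 39² = 249.
p = (748·6 − 39·95)/249 = 261/83; q = (295·95 − 39·748)/249 = -1147/249.
At h = 13: P̂ = (261/83)·(13) + (-1147/249)·(1) = 9032/249.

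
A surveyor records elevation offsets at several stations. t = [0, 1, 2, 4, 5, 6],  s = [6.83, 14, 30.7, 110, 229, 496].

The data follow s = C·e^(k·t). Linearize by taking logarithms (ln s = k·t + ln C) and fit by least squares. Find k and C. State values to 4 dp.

k = 0.7043, C = 6.9674

Taking logs, ln s = k·t + ln C, so regress ln s on t.
Sums: Σt = 18.0000, Σ(t)² = 82.0000, Σln s = 24.3254, Σt·ln s = 92.6976.
Normal system: [[82.0000, 18.0000]; [18.0000, 6]]·[k, ln C]ᵀ = [92.6976, 24.3254]ᵀ.
Solving (det = 168.0000): k = 0.70433, ln C = 1.94124, so C = exp(1.94124) = 6.96739.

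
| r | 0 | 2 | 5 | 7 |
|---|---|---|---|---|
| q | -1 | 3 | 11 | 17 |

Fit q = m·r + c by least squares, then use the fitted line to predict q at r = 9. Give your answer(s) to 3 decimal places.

q̂ = 21.724

The normal system AᵀA·[m, c]ᵀ = Aᵀq is [[78, 14]; [14, 4]]·[m, c]ᵀ = [180, 30]ᵀ.
Eliminating c: 4·(row 1) − 14·(row 2) gives 116·m = 4·180 − 14·30 = 300, so m = 75/29.
Then c = (30 − 14·(75/29))/4 = -45/29.
At r = 9: q̂ = (75/29)·(9) + (-45/29)·(1) = 630/29.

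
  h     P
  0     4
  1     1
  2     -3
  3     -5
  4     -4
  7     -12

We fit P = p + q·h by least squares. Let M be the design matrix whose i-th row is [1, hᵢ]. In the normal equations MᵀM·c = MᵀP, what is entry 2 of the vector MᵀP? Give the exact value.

Entry 2 ↔ basis h, so (MᵀP)_{2} = Σᵢ (h)·Pᵢ = (0)·(4) + (1)·(1) + (2)·(-3) + (3)·(-5) + (4)·(-4) + (7)·(-12) = -120.

-120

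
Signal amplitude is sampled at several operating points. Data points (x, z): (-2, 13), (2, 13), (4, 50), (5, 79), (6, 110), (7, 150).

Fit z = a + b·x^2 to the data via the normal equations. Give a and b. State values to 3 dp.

Normal-equation sums: Σ1 = 6, Σx^2 = 134, Σx^2·x^2 = 4610.
Moment sums: Σz = 415, Σx^2·z = 14189.
Normal equations: [[6, 134]; [134, 4610]]·[a, b]ᵀ = [415, 14189]ᵀ.
Δ = 6·4610 − 134² = 9704.
a = (415·4610 − 134·14189)/9704 = 1478/1213; b = (6·14189 − 134·415)/9704 = 7381/2426.

a = 1.218, b = 3.042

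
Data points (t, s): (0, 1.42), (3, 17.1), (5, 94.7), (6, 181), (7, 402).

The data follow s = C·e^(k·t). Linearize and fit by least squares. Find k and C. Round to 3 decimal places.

k = 0.809, C = 1.478

Linearized form: ln s = k·t + ln C. From the 5 transformed points,
Sums: Σt = 21.0000, Σ(t)² = 119.0000, Σln s = 18.9354, Σt·ln s = 104.4370.
Normal system: [[119.0000, 21.0000]; [21.0000, 5]]·[k, ln C]ᵀ = [104.4370, 18.9354]ᵀ.
Solving (det = 154.0000): k = 0.80871, ln C = 0.39050, so C = exp(0.39050) = 1.47771.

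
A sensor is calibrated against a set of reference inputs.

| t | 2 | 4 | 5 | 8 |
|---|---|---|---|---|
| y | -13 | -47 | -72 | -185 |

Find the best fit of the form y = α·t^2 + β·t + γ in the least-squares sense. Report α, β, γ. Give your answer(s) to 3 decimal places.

Normal-equation sums: Σt^2·t^2 = 4993, Σt^2·t = 709, Σt^2 = 109, Σt·t = 109, Σt = 19, Σ1 = 4.
Right-hand side: Σt^2·y = -14444, Σt·y = -2054, Σy = -317.
Solving the 3×3 system (Gaussian elimination) gives α = -89/30, β = 51/50, γ = -244/75.

α = -2.967, β = 1.020, γ = -3.253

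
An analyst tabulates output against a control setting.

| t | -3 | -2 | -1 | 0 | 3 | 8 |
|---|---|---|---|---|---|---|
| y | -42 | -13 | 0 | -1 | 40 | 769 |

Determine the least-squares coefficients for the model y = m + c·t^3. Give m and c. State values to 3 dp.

Setting ∂/∂m … = 0 gives: 6·m + 503·c = 753;  503·m + 263667·c = 396046.
(Σ1 = 6, Σt^3 = 503, Σt^3·t^3 = 263667, Σy = 753, Σt^3·y = 396046.)
det = 6·263667 − 503² = 1328993.
m = (753·263667 − 503·396046)/1328993 = -669887/1328993; c = (6·396046 − 503·753)/1328993 = 1997517/1328993.

m = -0.504, c = 1.503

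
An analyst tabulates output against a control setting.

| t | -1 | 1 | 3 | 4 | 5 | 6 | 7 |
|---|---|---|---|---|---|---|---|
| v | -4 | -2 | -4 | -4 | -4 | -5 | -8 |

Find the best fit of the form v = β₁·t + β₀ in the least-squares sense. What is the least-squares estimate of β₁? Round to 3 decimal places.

β₁ = -0.446

The normal equations are: 137·β₁ + 25·β₀ = -132;  25·β₁ + 7·β₀ = -31.
(Σt·t = 137, Σt = 25, Σ1 = 7, Σt·v = -132, Σv = -31.)
Eliminating β₀: 7·(row 1) − 25·(row 2) gives 334·β₁ = 7·(-132) − 25·(-31) = -149, so β₁ = -149/334.
Then β₀ = ((-31) − 25·(-149/334))/7 = -947/334.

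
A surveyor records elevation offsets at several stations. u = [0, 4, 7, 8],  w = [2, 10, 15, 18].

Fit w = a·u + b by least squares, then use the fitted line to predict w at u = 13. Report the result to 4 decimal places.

ŵ = 27.2710

Compute the Gram sums: Σu·u = 129, Σu = 19, Σ1 = 4.
And Σu·w = 289, Σw = 45.
AᵀA·[a, b]ᵀ = Aᵀw becomes [[129, 19]; [19, 4]]·[a, b]ᵀ = [289, 45]ᵀ.
Eliminating b: 4·(row 1) − 19·(row 2) gives 155·a = 4·289 − 19·45 = 301, so a = 301/155.
Then b = (45 − 19·(301/155))/4 = 314/155.
At u = 13: ŵ = (301/155)·(13) + (314/155)·(1) = 4227/155.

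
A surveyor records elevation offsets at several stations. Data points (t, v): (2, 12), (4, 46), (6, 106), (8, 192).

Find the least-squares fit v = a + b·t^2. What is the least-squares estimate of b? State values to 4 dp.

b = 3.0078

Entries of MᵀM: Σ1 = 4, Σt^2 = 120, Σt^2·t^2 = 5664.
Right-hand side: Σv = 356, Σt^2·v = 16888.
MᵀM·[a, b]ᵀ = Mᵀv becomes [[4, 120]; [120, 5664]]·[a, b]ᵀ = [356, 16888]ᵀ.
det = 4·5664 − 120² = 8256.
a = (356·5664 − 120·16888)/8256 = -53/43; b = (4·16888 − 120·356)/8256 = 388/129.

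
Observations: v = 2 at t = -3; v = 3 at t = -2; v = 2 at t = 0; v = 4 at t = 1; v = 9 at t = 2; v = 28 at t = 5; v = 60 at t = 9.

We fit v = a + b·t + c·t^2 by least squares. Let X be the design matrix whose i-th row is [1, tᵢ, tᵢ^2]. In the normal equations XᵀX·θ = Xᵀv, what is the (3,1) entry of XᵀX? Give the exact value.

Row 3 ↔ basis t^2, column 1 ↔ basis 1, so (XᵀX)_{3,1} = Σᵢ t^2 = (9)·(1) + (4)·(1) + (0)·(1) + (1)·(1) + (4)·(1) + (25)·(1) + (81)·(1) = 124.

124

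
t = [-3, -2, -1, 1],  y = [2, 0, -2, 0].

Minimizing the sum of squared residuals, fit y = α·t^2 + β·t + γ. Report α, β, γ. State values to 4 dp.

α = 0.6818, β = 0.8091, γ = -1.5455

Forming MᵀM = [[99, -35, 15]; [-35, 15, -5]; [15, -5, 4]] and Mᵀy = [16, -4, 0]ᵀ gives MᵀM·[α, β, γ]ᵀ = Mᵀy.
Solving the 3×3 system (Gaussian elimination) gives α = 15/22, β = 89/110, γ = -17/11.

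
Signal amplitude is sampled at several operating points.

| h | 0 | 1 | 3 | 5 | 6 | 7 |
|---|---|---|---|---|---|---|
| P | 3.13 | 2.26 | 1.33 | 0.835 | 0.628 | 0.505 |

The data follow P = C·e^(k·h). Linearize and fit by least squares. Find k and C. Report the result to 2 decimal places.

k = -0.26, C = 3.00

With ln Pᵢ as the transformed response and hᵢ as the regressor:
Sums: Σh = 22.0000, Σ(h)² = 120.0000, Σln P = 0.9128, Σh·ln P = -6.8044.
Normal system: [[120.0000, 22.0000]; [22.0000, 6]]·[k, ln C]ᵀ = [-6.8044, 0.9128]ᵀ.
Δ = 120.0000·6 − (22.0000)² = 236.0000; k = (-6.8044·6 − 22.0000·0.9128)/236.0000 = -0.25809, ln C = (120.0000·0.9128 − 22.0000·-6.8044)/236.0000 = 1.09846, so C = exp(1.09846) = 2.99955.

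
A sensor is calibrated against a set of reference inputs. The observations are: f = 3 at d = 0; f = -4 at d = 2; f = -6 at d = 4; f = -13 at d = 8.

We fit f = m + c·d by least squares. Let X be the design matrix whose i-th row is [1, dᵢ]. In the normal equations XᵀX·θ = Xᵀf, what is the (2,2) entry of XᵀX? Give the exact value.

Row 2 ↔ basis d, column 2 ↔ basis d, so (XᵀX)_{2,2} = Σᵢ (d)·(d) = (0)·(0) + (2)·(2) + (4)·(4) + (8)·(8) = 84.

84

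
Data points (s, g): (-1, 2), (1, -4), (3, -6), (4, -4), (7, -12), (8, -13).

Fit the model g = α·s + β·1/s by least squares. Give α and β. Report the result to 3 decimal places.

α = -1.572, β = -1.315

Entries of AᵀA: Σs·s = 140, Σs·1/s = 6, Σ1/s·1/s = 62365/28224.
And Σs·g = -228, Σ1/s·g = -691/56.
So AᵀA·[α, β]ᵀ = Aᵀg: [[140, 6]; [6, 62365/28224]]·[α, β]ᵀ = [-228, -691/56]ᵀ.
Eliminating β: (62365/28224)·(row 1) − 6·(row 2) gives (275537/1008)·α = (62365/28224)·(-228) − 6·(-691/56) = -1010803/2352, so α = -3032409/1928759.
Then β = ((-691/56) − 6·(-3032409/1928759))/(62365/28224) = -362376/275537.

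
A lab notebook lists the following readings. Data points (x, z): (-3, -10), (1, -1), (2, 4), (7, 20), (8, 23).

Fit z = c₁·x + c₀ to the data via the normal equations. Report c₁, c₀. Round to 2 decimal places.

AᵀA·[c₁, c₀]ᵀ = Aᵀz reads: 127·c₁ + 15·c₀ = 361;  15·c₁ + 5·c₀ = 36.
Determinant 127·5 − 15² = 410.
c₁ = (361·5 − 15·36)/410 = 253/82; c₀ = (127·36 − 15·361)/410 = -843/410.

c₁ = 3.09, c₀ = -2.06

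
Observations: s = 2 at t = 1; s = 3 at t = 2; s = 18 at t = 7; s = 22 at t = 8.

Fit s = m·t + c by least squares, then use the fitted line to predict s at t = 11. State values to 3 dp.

ŝ = 30.135

Forming AᵀA = [[118, 18]; [18, 4]] and Aᵀs = [310, 45]ᵀ gives AᵀA·[m, c]ᵀ = Aᵀs.
det = 118·4 − 18² = 148.
m = (310·4 − 18·45)/148 = 215/74; c = (118·45 − 18·310)/148 = -135/74.
At t = 11: ŝ = (215/74)·(11) + (-135/74)·(1) = 1115/37.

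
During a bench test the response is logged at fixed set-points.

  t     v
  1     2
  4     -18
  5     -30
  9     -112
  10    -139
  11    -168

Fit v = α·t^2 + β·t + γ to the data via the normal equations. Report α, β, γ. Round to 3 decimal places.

α = -1.476, β = 0.600, γ = 3.145

Setting ∂/∂α … = 0 gives: 32084·α + 3250·β + 344·γ = -44336;  3250·α + 344·β + 40·γ = -4466;  344·α + 40·β + 6·γ = -465.
Inverting the 3×3 Gram matrix, [α, β, γ]ᵀ = [-45103/30549, 18344/30549, 64043/20366]ᵀ.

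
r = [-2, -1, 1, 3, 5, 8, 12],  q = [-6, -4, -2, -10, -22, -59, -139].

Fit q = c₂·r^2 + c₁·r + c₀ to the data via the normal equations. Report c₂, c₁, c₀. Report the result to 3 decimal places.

c₂ = -1.016, c₁ = 0.790, c₀ = -1.498

With design matrix X, XᵀX = [[25556, 2384, 248]; [2384, 248, 26]; [248, 26, 7]] and Xᵀq = [-24462, -2266, -242]ᵀ.
Row-reducing yields c₂ = -71051/69906, c₁ = 55247/69906, c₀ = -17453/11651.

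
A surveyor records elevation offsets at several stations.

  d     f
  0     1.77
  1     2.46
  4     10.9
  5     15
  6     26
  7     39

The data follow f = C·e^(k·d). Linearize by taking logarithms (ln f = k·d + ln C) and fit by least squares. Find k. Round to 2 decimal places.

k = 0.45

Taking logs, ln f = k·d + ln C, so regress ln f on d.
Over the data: Σd = 23.0000, Σ(d)² = 127.0000, Σln f = 13.4896, Σd·ln f = 69.1890.
Normal system: [[127.0000, 23.0000]; [23.0000, 6]]·[k, ln C]ᵀ = [69.1890, 13.4896]ᵀ.
Slope k = (n·Σd·ln f − Σd·Σln f)/(n·Σ(d)² − (Σd)²) = (6·69.1890 − 23.0000·13.4896)/233.0000 = 0.45010; ln C = (Σln f − k·Σd)/n = 0.52289.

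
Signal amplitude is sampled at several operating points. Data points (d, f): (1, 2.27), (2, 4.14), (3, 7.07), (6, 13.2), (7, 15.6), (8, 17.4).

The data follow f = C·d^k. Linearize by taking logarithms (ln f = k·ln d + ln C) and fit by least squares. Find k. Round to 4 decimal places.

k = 0.9950

With ln fᵢ as the transformed response and ln dᵢ as the regressor:
Sums: Σln d = 7.6089, Σ(ln d)² = 13.0084, Σln f = 12.3803, Σln d·ln f = 19.0424.
Normal system: [[13.0084, 7.6089]; [7.6089, 6]]·[k, ln C]ᵀ = [19.0424, 12.3803]ᵀ.
Solving (det = 20.1558): k = 0.99497, ln C = 0.80161.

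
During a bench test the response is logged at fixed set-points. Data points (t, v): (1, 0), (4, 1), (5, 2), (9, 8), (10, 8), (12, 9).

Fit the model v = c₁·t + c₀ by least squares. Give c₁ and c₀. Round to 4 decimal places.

Entries of AᵀA: Σt·t = 367, Σt = 41, Σ1 = 6.
Moment sums: Σt·v = 274, Σv = 28.
So AᵀA·[c₁, c₀]ᵀ = Aᵀv: [[367, 41]; [41, 6]]·[c₁, c₀]ᵀ = [274, 28]ᵀ.
Determinant 367·6 − 41² = 521.
c₁ = (274·6 − 41·28)/521 = 496/521; c₀ = (367·28 − 41·274)/521 = -958/521.

c₁ = 0.9520, c₀ = -1.8388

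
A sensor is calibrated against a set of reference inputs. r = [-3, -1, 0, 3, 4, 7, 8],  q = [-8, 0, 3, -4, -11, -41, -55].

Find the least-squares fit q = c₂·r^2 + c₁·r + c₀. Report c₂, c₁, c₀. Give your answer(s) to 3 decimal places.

c₂ = -0.978, c₁ = 0.637, c₀ = 2.464

Normal-equation sums: Σr^2·r^2 = 6916, Σr^2·r = 918, Σr^2 = 148, Σr·r = 148, Σr = 18, Σ1 = 7.
And Σr^2·q = -5813, Σr·q = -759, Σq = -116.
Normal equations: [[6916, 918, 148]; [918, 148, 18]; [148, 18, 7]]·[c₂, c₁, c₀]ᵀ = [-5813, -759, -116]ᵀ.
Solving the 3×3 system (Gaussian elimination) gives c₂ = -109903/112406, c₁ = 71553/112406, c₀ = 138471/56203.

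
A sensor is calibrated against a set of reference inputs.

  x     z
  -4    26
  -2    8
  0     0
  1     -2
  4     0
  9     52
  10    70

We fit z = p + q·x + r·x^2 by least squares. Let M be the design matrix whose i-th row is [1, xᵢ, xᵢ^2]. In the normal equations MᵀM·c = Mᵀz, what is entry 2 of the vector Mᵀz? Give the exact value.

Entry 2 ↔ basis x, so (Mᵀz)_{2} = Σᵢ (x)·zᵢ = (-4)·(26) + (-2)·(8) + (0)·(0) + (1)·(-2) + (4)·(0) + (9)·(52) + (10)·(70) = 1046.

1046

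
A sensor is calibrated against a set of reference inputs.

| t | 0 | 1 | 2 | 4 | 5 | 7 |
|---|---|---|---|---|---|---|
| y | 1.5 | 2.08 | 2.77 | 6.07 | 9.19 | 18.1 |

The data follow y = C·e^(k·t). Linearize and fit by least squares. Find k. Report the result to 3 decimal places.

Taking logs, ln y = k·t + ln C, so regress ln y on t.
XᵀX = [[95.0000, 19.0000]; [19.0000, 6]], rhs = [41.3455, 9.0741]ᵀ  (here Σt = 19.0000, Σ(t)² = 95.0000, Σln y = 9.0741, Σt·ln y = 41.3455).
Δ = 95.0000·6 − (19.0000)² = 209.0000; k = (41.3455·6 − 19.0000·9.0741)/209.0000 = 0.36204, ln C = (95.0000·9.0741 − 19.0000·41.3455)/209.0000 = 0.36590.

k = 0.362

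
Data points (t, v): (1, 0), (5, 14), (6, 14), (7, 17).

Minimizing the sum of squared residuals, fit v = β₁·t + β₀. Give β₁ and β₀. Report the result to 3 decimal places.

β₁ = 2.855, β₀ = -2.313

With design matrix A, AᵀA = [[111, 19]; [19, 4]] and Aᵀv = [273, 45]ᵀ.
Eliminating β₀: 4·(row 1) − 19·(row 2) gives 83·β₁ = 4·273 − 19·45 = 237, so β₁ = 237/83.
Then β₀ = (45 − 19·(237/83))/4 = -192/83.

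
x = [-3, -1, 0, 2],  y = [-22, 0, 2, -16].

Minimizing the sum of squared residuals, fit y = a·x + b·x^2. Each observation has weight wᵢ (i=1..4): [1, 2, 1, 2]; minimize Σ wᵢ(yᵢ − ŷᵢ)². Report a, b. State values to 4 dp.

a = -1.9881, b = -3.0595

Normal-equation sums: Σwᵢ·x·x = 19, Σwᵢ·x·x^2 = -13, Σwᵢ·x^2·x^2 = 115.
And Σwᵢ·x·y = 2, Σwᵢ·x^2·y = -326.
Normal equations: [[19, -13]; [-13, 115]]·[a, b]ᵀ = [2, -326]ᵀ.
Δ = 19·115 − (-13)² = 2016.
a = (2·115 − (-13)·(-326))/2016 = -167/84; b = (19·(-326) − (-13)·2)/2016 = -257/84.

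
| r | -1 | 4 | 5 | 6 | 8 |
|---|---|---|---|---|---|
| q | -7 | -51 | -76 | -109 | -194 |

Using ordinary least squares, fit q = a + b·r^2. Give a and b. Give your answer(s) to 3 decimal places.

Normal-equation sums: Σ1 = 5, Σr^2 = 142, Σr^2·r^2 = 6274.
Moment sums: Σq = -437, Σr^2·q = -19063.
Eliminating b: 6274·(row 1) − 142·(row 2) gives 11206·a = 6274·(-437) − 142·(-19063) = -34792, so a = -17396/5603.
Then b = ((-19063) − 142·(-17396/5603))/6274 = -33261/11206.

a = -3.105, b = -2.968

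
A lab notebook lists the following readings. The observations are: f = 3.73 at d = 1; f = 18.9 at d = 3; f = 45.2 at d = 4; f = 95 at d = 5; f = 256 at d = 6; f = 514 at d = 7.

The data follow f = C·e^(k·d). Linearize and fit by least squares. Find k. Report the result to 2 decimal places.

Let Y = ln f. Fitting Y = k·d + ln C by least squares:
XᵀX = [[136.0000, 26.0000]; [26.0000, 6]], rhs = [125.1143, 24.4079]ᵀ  (here Σd = 26.0000, Σ(d)² = 136.0000, Σln f = 24.4079, Σd·ln f = 125.1143).
Δ = 136.0000·6 − (26.0000)² = 140.0000; k = (125.1143·6 − 26.0000·24.4079)/140.0000 = 0.82914, ln C = (136.0000·24.4079 − 26.0000·125.1143)/140.0000 = 0.47506.

k = 0.83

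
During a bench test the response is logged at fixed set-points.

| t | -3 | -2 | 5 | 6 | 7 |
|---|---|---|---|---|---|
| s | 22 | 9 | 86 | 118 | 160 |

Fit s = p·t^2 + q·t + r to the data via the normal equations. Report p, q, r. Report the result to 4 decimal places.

p = 2.9278, q = 2.0536, r = 1.6379

With design matrix X, XᵀX = [[4419, 649, 123]; [649, 123, 13]; [123, 13, 5]] and Xᵀs = [14472, 2174, 395]ᵀ.
Solving the 3×3 system (Gaussian elimination) gives p = 14548/4969, q = 20409/9938, r = 16277/9938.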